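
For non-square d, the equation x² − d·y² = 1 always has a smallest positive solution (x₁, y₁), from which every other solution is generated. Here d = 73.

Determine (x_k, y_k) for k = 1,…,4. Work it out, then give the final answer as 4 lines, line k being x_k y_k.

[8; 1,1,5,5,1,1,16] for √73; ℓ=7 ⇒ convergent index 13
step 0: (8, 1)  from 8·(1,0) + (0,1)
…
step 6: (1068, 125)  from 1·(581,68) + (487,57)
…
step 10: (200767, 23498)  from 5·(36406,4261) + (18737,2193)
step 11: (1040241, 121751)  from 5·(200767,23498) + (36406,4261)
step 12: (1241008, 145249)  from 1·(1040241,121751) + (200767,23498)
step 13: (2281249, 267000)  from 1·(1241008,145249) + (1040241,121751)
→ (2281249, 267000).  Check: 2281249²=5204097000001, 73·267000²=5204097000000, difference 1.
(2281249+267000√73)^2 = 10408194000001 + 1218186966000√73
(2281249+267000√73)^3 = 47487364308614281249 + 5557975596000801000√73
(2281249+267000√73)^4 = 216661004683313632776000001 + 25358252540801244373932000√73

2281249 267000
10408194000001 1218186966000
47487364308614281249 5557975596000801000
216661004683313632776000001 25358252540801244373932000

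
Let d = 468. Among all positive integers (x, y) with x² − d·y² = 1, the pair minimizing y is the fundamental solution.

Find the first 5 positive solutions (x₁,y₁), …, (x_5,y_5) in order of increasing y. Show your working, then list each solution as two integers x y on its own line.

649 30
842401 38940
1093435849 50544090
1419278889601 65606189880
1842222905266249 85156783920150

[21; 1,1,1,2,1,1,1,42] for √468; ℓ=8 ⇒ convergent index 7
k=0  a_k=21  p_k/q_k = 21/1
k=1  a_k=1  p_k/q_k = 22/1
…
k=5  a_k=1  p_k/q_k = 238/11
k=6  a_k=1  p_k/q_k = 411/19
k=7  a_k=1  p_k/q_k = 649/30
fundamental: x₁=649, y₁=30  (since 421201 − 468·900 = 1)
(x_2, y_2) = (649·649 + 468·30·30, 649·30 + 30·649) = (842401, 38940)
(x_3, y_3) = (649·842401 + 468·30·38940, 649·38940 + 30·842401) = (1093435849, 50544090)
(x_4, y_4) = (649·1093435849 + 468·30·50544090, 649·50544090 + 30·1093435849) = (1419278889601, 65606189880)
(x_5, y_5) = (649·1419278889601 + 468·30·65606189880, 649·65606189880 + 30·1419278889601) = (1842222905266249, 85156783920150)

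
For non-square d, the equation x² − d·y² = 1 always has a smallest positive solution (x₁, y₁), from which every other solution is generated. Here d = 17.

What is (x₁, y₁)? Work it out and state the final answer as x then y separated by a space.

√17 → a₀=4, period (8); ℓ=1 odd so k=1
i=0: a=4 ⇒ p=4, q=1
i=1: a=8 ⇒ p=33, q=8
(x₁, y₁) = (33, 8);  33² − 17·8² = 1 ✓

33 8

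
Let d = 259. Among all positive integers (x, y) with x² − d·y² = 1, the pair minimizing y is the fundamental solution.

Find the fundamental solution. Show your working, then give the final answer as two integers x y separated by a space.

[16; 10,1,2,3,4,3,2,1,10,32] for √259; ℓ=10 ⇒ convergent index 9
a_0=16:  p_0=16·1+0=16,  q_0=16·0+1=1
a_1=10:  p_1=10·16+1=161,  q_1=10·1+0=10
a_2=1:  p_2=1·161+16=177,  q_2=1·10+1=11
a_3=2:  p_3=2·177+161=515,  q_3=2·11+10=32
a_4=3:  p_4=3·515+177=1722,  q_4=3·32+11=107
a_5=4:  p_5=4·1722+515=7403,  q_5=4·107+32=460
a_6=3:  p_6=3·7403+1722=23931,  q_6=3·460+107=1487
a_7=2:  p_7=2·23931+7403=55265,  q_7=2·1487+460=3434
a_8=1:  p_8=1·55265+23931=79196,  q_8=1·3434+1487=4921
a_9=10:  p_9=10·79196+55265=847225,  q_9=10·4921+3434=52644
→ (847225, 52644).  Check: 847225²=717790200625, 259·52644²=717790200624, difference 1.

847225 52644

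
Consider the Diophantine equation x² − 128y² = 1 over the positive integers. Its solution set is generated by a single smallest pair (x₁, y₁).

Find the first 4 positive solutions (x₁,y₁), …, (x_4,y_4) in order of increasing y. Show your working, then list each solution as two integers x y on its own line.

[11; 3,5,3,22] for √128; ℓ=4 ⇒ convergent index 3
a_0=11:  p_0=11·1+0=11,  q_0=11·0+1=1
…
a_2=5:  p_2=5·34+11=181,  q_2=5·3+1=16
a_3=3:  p_3=3·181+34=577,  q_3=3·16+3=51
(x₁, y₁) = (577, 51);  577² − 128·51² = 1 ✓
k=2:  x_2 = 577·577+128·51·51 = 665857,  y_2 = 577·51+51·577 = 58854
k=3:  x_3 = 577·665857+128·51·58854 = 768398401,  y_3 = 577·58854+51·665857 = 67917465
k=4:  x_4 = 577·768398401+128·51·67917465 = 886731088897,  y_4 = 577·67917465+51·768398401 = 78376695756

577 51
665857 58854
768398401 67917465
886731088897 78376695756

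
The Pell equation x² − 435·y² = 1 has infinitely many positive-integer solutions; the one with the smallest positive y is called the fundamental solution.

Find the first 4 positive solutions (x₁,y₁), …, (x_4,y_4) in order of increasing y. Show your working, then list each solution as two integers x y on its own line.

146 7
42631 2044
12448106 596841
3634804321 174275528

d=435: √d = [20; 1,5,1,40] (ℓ=4, even), read p_3/q_3
step 0: (20, 1)  from 20·(1,0) + (0,1)
…
step 2: (125, 6)  from 5·(21,1) + (20,1)
step 3: (146, 7)  from 1·(125,6) + (21,1)
fundamental: x₁=146, y₁=7  (since 21316 − 435·49 = 1)
(x_2, y_2) = (146·146 + 435·7·7, 146·7 + 7·146) = (42631, 2044)
(x_3, y_3) = (146·42631 + 435·7·2044, 146·2044 + 7·42631) = (12448106, 596841)
(x_4, y_4) = (146·12448106 + 435·7·596841, 146·596841 + 7·12448106) = (3634804321, 174275528)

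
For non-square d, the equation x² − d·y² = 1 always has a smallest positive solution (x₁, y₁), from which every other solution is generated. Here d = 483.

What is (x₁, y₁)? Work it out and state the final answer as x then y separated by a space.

d=483: √d = [21; 1,42] (ℓ=2, even), read p_1/q_1
a_0=21:  p_0=21·1+0=21,  q_0=21·0+1=1
a_1=1:  p_1=1·21+1=22,  q_1=1·1+0=1
fundamental: x₁=22, y₁=1  (since 484 − 483·1 = 1)

22 1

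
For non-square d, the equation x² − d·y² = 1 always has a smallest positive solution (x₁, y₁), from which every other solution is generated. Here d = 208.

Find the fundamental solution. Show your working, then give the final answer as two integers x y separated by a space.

d=208: √d = [14; 2,2,1,2,2,28] (ℓ=6, even), read p_5/q_5
k=0  a_k=14  p_k/q_k = 14/1
…
k=4  a_k=2  p_k/q_k = 274/19
k=5  a_k=2  p_k/q_k = 649/45
fundamental: x₁=649, y₁=45  (since 421201 − 208·2025 = 1)

649 45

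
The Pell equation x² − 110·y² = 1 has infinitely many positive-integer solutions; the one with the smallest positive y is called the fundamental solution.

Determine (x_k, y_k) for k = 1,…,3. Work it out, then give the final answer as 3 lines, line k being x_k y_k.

21 2
881 84
36981 3526

√110 = [10; 2,20, …], period ℓ=2 (even) → k=1
step 0: (10, 1)  from 10·(1,0) + (0,1)
step 1: (21, 2)  from 2·(10,1) + (1,0)
(x₁, y₁) = (21, 2);  21² − 110·2² = 1 ✓
(21+2√110)^2 = 881 + 84√110
(21+2√110)^3 = 36981 + 3526√110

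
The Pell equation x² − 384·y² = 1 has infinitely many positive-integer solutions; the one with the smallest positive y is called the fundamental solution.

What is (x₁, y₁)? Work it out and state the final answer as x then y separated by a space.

d=384: √d = [19; 1,1,2,9,2,1,1,38] (ℓ=8, even), read p_7/q_7
a_0=19:  p_0=19·1+0=19,  q_0=19·0+1=1
…
a_2=1:  p_2=1·20+19=39,  q_2=1·1+1=2
…
a_4=9:  p_4=9·98+39=921,  q_4=9·5+2=47
a_5=2:  p_5=2·921+98=1940,  q_5=2·47+5=99
a_6=1:  p_6=1·1940+921=2861,  q_6=1·99+47=146
a_7=1:  p_7=1·2861+1940=4801,  q_7=1·146+99=245
→ (4801, 245).  Check: 4801²=23049601, 384·245²=23049600, difference 1.

4801 245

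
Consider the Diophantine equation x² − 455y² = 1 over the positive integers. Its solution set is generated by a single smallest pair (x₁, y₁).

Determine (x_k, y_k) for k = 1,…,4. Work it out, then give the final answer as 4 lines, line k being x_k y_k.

64 3
8191 384
1048384 49149
134184961 6290688

[21; 3,42] for √455; ℓ=2 ⇒ convergent index 1
k=0  a_k=21  p_k/q_k = 21/1
k=1  a_k=3  p_k/q_k = 64/3
fundamental: x₁=64, y₁=3  (since 4096 − 455·9 = 1)
k=2:  x_2 = 64·64+455·3·3 = 8191,  y_2 = 64·3+3·64 = 384
k=3:  x_3 = 64·8191+455·3·384 = 1048384,  y_3 = 64·384+3·8191 = 49149
k=4:  x_4 = 64·1048384+455·3·49149 = 134184961,  y_4 = 64·49149+3·1048384 = 6290688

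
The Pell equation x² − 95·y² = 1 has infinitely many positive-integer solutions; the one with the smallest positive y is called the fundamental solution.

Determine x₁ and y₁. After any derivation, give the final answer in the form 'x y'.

[9; 1,2,1,18] for √95; ℓ=4 ⇒ convergent index 3
step 0: (9, 1)  from 9·(1,0) + (0,1)
step 1: (10, 1)  from 1·(9,1) + (1,0)
step 2: (29, 3)  from 2·(10,1) + (9,1)
step 3: (39, 4)  from 1·(29,3) + (10,1)
fundamental: x₁=39, y₁=4  (since 1521 − 95·16 = 1)

39 4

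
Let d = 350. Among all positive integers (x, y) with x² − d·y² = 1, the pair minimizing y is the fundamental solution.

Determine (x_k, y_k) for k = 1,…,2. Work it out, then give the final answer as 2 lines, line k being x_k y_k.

449 24
403201 21552

d=350: √d = [18; 1,2,2,2,1,36] (ℓ=6, even), read p_5/q_5
a_0=18:  p_0=18·1+0=18,  q_0=18·0+1=1
a_1=1:  p_1=1·18+1=19,  q_1=1·1+0=1
…
a_3=2:  p_3=2·56+19=131,  q_3=2·3+1=7
a_4=2:  p_4=2·131+56=318,  q_4=2·7+3=17
a_5=1:  p_5=1·318+131=449,  q_5=1·17+7=24
(x₁, y₁) = (449, 24);  449² − 350·24² = 1 ✓
n=2: (449,24)∘(449,24) = (449·449+350·24·24, 449·24+24·449) = (403201,21552)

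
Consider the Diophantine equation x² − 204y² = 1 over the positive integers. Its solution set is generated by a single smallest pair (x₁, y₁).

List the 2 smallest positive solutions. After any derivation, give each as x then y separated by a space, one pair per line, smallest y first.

4999 350
49980001 3499300

√204 → a₀=14, period (3,1,1,6,1,1,3,28); ℓ=8 even so k=7
step 0: (14, 1)  from 14·(1,0) + (0,1)
step 1: (43, 3)  from 3·(14,1) + (1,0)
step 2: (57, 4)  from 1·(43,3) + (14,1)
step 3: (100, 7)  from 1·(57,4) + (43,3)
…
step 5: (757, 53)  from 1·(657,46) + (100,7)
step 6: (1414, 99)  from 1·(757,53) + (657,46)
step 7: (4999, 350)  from 3·(1414,99) + (757,53)
(x₁, y₁) = (4999, 350);  4999² − 204·350² = 1 ✓
(x_2, y_2) = (4999·4999 + 204·350·350, 4999·350 + 350·4999) = (49980001, 3499300)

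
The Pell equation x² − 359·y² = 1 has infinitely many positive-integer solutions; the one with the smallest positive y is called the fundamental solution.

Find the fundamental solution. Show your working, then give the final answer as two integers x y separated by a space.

[18; 1,17,1,36] for √359; ℓ=4 ⇒ convergent index 3
step 0: (18, 1)  from 18·(1,0) + (0,1)
…
step 2: (341, 18)  from 17·(19,1) + (18,1)
step 3: (360, 19)  from 1·(341,18) + (19,1)
fundamental: x₁=360, y₁=19  (since 129600 − 359·361 = 1)

360 19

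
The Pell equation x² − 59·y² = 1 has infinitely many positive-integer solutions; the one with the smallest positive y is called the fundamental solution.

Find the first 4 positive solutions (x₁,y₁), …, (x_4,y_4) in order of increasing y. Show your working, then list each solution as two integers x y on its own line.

530 69
561799 73140
595506410 77528331
631236232801 82179957720

[7; 1,2,7,2,1,14] for √59; ℓ=6 ⇒ convergent index 5
step 0: (7, 1)  from 7·(1,0) + (0,1)
step 1: (8, 1)  from 1·(7,1) + (1,0)
step 2: (23, 3)  from 2·(8,1) + (7,1)
step 3: (169, 22)  from 7·(23,3) + (8,1)
step 4: (361, 47)  from 2·(169,22) + (23,3)
step 5: (530, 69)  from 1·(361,47) + (169,22)
fundamental: x₁=530, y₁=69  (since 280900 − 59·4761 = 1)
(x_2, y_2) = (530·530 + 59·69·69, 530·69 + 69·530) = (561799, 73140)
(x_3, y_3) = (530·561799 + 59·69·73140, 530·73140 + 69·561799) = (595506410, 77528331)
(x_4, y_4) = (530·595506410 + 59·69·77528331, 530·77528331 + 69·595506410) = (631236232801, 82179957720)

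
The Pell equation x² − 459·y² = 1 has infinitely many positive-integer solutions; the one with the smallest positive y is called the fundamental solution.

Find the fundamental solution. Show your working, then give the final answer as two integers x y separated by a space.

[21; 2,2,1,4,21,4,1,2,2,42] for √459; ℓ=10 ⇒ convergent index 9
i=0: a=21 ⇒ p=21, q=1
i=1: a=2 ⇒ p=43, q=2
i=2: a=2 ⇒ p=107, q=5
i=3: a=1 ⇒ p=150, q=7
i=4: a=4 ⇒ p=707, q=33
…
i=6: a=4 ⇒ p=60695, q=2833
…
i=8: a=2 ⇒ p=212079, q=9899
i=9: a=2 ⇒ p=499850, q=23331
→ (499850, 23331).  Check: 499850²=249850022500, 459·23331²=249850022499, difference 1.

499850 23331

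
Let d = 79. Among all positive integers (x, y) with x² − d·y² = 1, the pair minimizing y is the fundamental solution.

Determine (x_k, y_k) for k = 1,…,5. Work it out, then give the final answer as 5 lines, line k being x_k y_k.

80 9
12799 1440
2047760 230391
327628801 36861120
52418560400 5897548809

d=79: √d = [8; 1,7,1,16] (ℓ=4, even), read p_3/q_3
step 0: (8, 1)  from 8·(1,0) + (0,1)
…
step 2: (71, 8)  from 7·(9,1) + (8,1)
step 3: (80, 9)  from 1·(71,8) + (9,1)
fundamental: x₁=80, y₁=9  (since 6400 − 79·81 = 1)
n=2: (80,9)∘(80,9) = (80·80+79·9·9, 80·9+9·80) = (12799,1440)
n=3: (12799,1440)∘(80,9) = (80·12799+79·9·1440, 80·1440+9·12799) = (2047760,230391)
n=4: (2047760,230391)∘(80,9) = (80·2047760+79·9·230391, 80·230391+9·2047760) = (327628801,36861120)
n=5: (327628801,36861120)∘(80,9) = (80·327628801+79·9·36861120, 80·36861120+9·327628801) = (52418560400,5897548809)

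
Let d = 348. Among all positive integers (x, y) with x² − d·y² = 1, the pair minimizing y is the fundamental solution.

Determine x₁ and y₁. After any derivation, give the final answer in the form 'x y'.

d=348: √d = [18; 1,1,1,8,1,1,1,36] (ℓ=8, even), read p_7/q_7
a_0=18:  p_0=18·1+0=18,  q_0=18·0+1=1
a_1=1:  p_1=1·18+1=19,  q_1=1·1+0=1
…
a_4=8:  p_4=8·56+37=485,  q_4=8·3+2=26
…
a_6=1:  p_6=1·541+485=1026,  q_6=1·29+26=55
a_7=1:  p_7=1·1026+541=1567,  q_7=1·55+29=84
→ (1567, 84).  Check: 1567²=2455489, 348·84²=2455488, difference 1.

1567 84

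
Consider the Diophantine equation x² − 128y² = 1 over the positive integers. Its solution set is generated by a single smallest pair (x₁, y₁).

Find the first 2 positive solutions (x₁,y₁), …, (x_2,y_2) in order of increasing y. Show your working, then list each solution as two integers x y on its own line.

577 51
665857 58854

√128 = [11; 3,5,3,22, …], period ℓ=4 (even) → k=3
i=0: a=11 ⇒ p=11, q=1
i=1: a=3 ⇒ p=34, q=3
i=2: a=5 ⇒ p=181, q=16
i=3: a=3 ⇒ p=577, q=51
fundamental: x₁=577, y₁=51  (since 332929 − 128·2601 = 1)
(577+51√128)^2 = 665857 + 58854√128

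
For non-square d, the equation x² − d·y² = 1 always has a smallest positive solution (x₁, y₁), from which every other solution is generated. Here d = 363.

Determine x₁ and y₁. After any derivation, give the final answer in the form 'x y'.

d=363: √d = [19; 19,38] (ℓ=2, even), read p_1/q_1
step 0: (19, 1)  from 19·(1,0) + (0,1)
step 1: (362, 19)  from 19·(19,1) + (1,0)
fundamental: x₁=362, y₁=19  (since 131044 − 363·361 = 1)

362 19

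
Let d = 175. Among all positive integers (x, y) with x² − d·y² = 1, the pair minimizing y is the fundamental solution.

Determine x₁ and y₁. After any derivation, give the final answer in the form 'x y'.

2024 153

√175 → a₀=13, period (4,2,1,2,4,26); ℓ=6 even so k=5
k=0  a_k=13  p_k/q_k = 13/1
k=1  a_k=4  p_k/q_k = 53/4
…
k=4  a_k=2  p_k/q_k = 463/35
k=5  a_k=4  p_k/q_k = 2024/153
(x₁, y₁) = (2024, 153);  2024² − 175·153² = 1 ✓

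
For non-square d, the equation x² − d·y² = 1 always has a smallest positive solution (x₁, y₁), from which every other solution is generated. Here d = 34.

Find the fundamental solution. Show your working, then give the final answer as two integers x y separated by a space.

√34 → a₀=5, period (1,4,1,10); ℓ=4 even so k=3
a_0=5:  p_0=5·1+0=5,  q_0=5·0+1=1
…
a_2=4:  p_2=4·6+5=29,  q_2=4·1+1=5
a_3=1:  p_3=1·29+6=35,  q_3=1·5+1=6
→ (35, 6).  Check: 35²=1225, 34·6²=1224, difference 1.

35 6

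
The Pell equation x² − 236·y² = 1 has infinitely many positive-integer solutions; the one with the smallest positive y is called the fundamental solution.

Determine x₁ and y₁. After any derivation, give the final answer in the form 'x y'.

[15; 2,1,3,5,1,6,1,5,3,1,2,30] for √236; ℓ=12 ⇒ convergent index 11
i=0: a=15 ⇒ p=15, q=1
i=1: a=2 ⇒ p=31, q=2
…
i=4: a=5 ⇒ p=891, q=58
…
i=7: a=1 ⇒ p=8311, q=541
…
i=10: a=1 ⇒ p=203535, q=13249
i=11: a=2 ⇒ p=561799, q=36570
→ (561799, 36570).  Check: 561799²=315618116401, 236·36570²=315618116400, difference 1.

561799 36570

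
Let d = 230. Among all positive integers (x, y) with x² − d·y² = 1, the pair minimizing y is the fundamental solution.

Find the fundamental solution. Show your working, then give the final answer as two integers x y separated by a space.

91 6

√230 → a₀=15, period (6,30); ℓ=2 even so k=1
step 0: (15, 1)  from 15·(1,0) + (0,1)
step 1: (91, 6)  from 6·(15,1) + (1,0)
fundamental: x₁=91, y₁=6  (since 8281 − 230·36 = 1)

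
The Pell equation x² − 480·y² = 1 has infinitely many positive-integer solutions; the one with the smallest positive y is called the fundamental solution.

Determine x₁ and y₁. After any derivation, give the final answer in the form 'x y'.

241 11

[21; 1,9,1,42] for √480; ℓ=4 ⇒ convergent index 3
i=0: a=21 ⇒ p=21, q=1
i=1: a=1 ⇒ p=22, q=1
i=2: a=9 ⇒ p=219, q=10
i=3: a=1 ⇒ p=241, q=11
fundamental: x₁=241, y₁=11  (since 58081 − 480·121 = 1)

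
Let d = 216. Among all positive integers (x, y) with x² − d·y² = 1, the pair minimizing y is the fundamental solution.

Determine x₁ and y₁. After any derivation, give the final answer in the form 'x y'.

√216 → a₀=14, period (1,2,3,2,1,28); ℓ=6 even so k=5
k=0  a_k=14  p_k/q_k = 14/1
k=1  a_k=1  p_k/q_k = 15/1
…
k=4  a_k=2  p_k/q_k = 338/23
k=5  a_k=1  p_k/q_k = 485/33
→ (485, 33).  Check: 485²=235225, 216·33²=235224, difference 1.

485 33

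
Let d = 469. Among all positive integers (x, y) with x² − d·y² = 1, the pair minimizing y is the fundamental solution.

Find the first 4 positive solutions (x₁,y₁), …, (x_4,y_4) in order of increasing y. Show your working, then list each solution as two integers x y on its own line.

d=469: √d = [21; 1,1,1,10,6,10,1,1,1,42] (ℓ=10, even), read p_9/q_9
a_0=21:  p_0=21·1+0=21,  q_0=21·0+1=1
a_1=1:  p_1=1·21+1=22,  q_1=1·1+0=1
a_2=1:  p_2=1·22+21=43,  q_2=1·1+1=2
a_3=1:  p_3=1·43+22=65,  q_3=1·2+1=3
…
a_5=6:  p_5=6·693+65=4223,  q_5=6·32+3=195
a_6=10:  p_6=10·4223+693=42923,  q_6=10·195+32=1982
…
a_8=1:  p_8=1·47146+42923=90069,  q_8=1·2177+1982=4159
a_9=1:  p_9=1·90069+47146=137215,  q_9=1·4159+2177=6336
→ (137215, 6336).  Check: 137215²=18827956225, 469·6336²=18827956224, difference 1.
n=2: (137215,6336)∘(137215,6336) = (137215·137215+469·6336·6336, 137215·6336+6336·137215) = (37655912449,1738788480)
n=3: (37655912449,1738788480)∘(137215,6336) = (137215·37655912449+469·6336·1738788480, 137215·1738788480+6336·37655912449) = (10333912053241855,477175722560064)
n=4: (10333912053241855,477175722560064)∘(137215,6336) = (137215·10333912053241855+469·6336·477175722560064, 137215·477175722560064+6336·10333912053241855) = (2835935484733506355201,130951333540419575040)

137215 6336
37655912449 1738788480
10333912053241855 477175722560064
2835935484733506355201 130951333540419575040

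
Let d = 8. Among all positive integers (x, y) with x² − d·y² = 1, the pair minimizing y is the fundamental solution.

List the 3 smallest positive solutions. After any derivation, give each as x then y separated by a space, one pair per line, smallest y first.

3 1
17 6
99 35

√8 → a₀=2, period (1,4); ℓ=2 even so k=1
i=0: a=2 ⇒ p=2, q=1
i=1: a=1 ⇒ p=3, q=1
(x₁, y₁) = (3, 1);  3² − 8·1² = 1 ✓
n=2: (3,1)∘(3,1) = (3·3+8·1·1, 3·1+1·3) = (17,6)
n=3: (17,6)∘(3,1) = (3·17+8·1·6, 3·6+1·17) = (99,35)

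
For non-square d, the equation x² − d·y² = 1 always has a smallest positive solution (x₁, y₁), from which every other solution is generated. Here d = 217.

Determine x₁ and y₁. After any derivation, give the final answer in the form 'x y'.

d=217: √d = [14; 1,2,1,2,1,…,2,1,28] (ℓ=16, even), read p_15/q_15
step 0: (14, 1)  from 14·(1,0) + (0,1)
step 1: (15, 1)  from 1·(14,1) + (1,0)
step 2: (44, 3)  from 2·(15,1) + (14,1)
step 3: (59, 4)  from 1·(44,3) + (15,1)
…
step 5: (221, 15)  from 1·(162,11) + (59,4)
…
step 7: (3668, 249)  from 9·(383,26) + (221,15)
…
step 9: (139163, 9447)  from 9·(15055,1022) + (3668,249)
step 10: (154218, 10469)  from 1·(139163,9447) + (15055,1022)
step 11: (293381, 19916)  from 1·(154218,10469) + (139163,9447)
step 12: (740980, 50301)  from 2·(293381,19916) + (154218,10469)
…
step 14: (2809702, 190735)  from 2·(1034361,70217) + (740980,50301)
step 15: (3844063, 260952)  from 1·(2809702,190735) + (1034361,70217)
(x₁, y₁) = (3844063, 260952);  3844063² − 217·260952² = 1 ✓

3844063 260952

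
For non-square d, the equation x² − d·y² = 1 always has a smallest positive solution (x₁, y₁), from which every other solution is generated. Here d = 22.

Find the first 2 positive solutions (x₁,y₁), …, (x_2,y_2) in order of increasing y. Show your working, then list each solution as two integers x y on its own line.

197 42
77617 16548

[4; 1,2,4,2,1,8] for √22; ℓ=6 ⇒ convergent index 5
step 0: (4, 1)  from 4·(1,0) + (0,1)
…
step 4: (136, 29)  from 2·(61,13) + (14,3)
step 5: (197, 42)  from 1·(136,29) + (61,13)
→ (197, 42).  Check: 197²=38809, 22·42²=38808, difference 1.
n=2: (197,42)∘(197,42) = (197·197+22·42·42, 197·42+42·197) = (77617,16548)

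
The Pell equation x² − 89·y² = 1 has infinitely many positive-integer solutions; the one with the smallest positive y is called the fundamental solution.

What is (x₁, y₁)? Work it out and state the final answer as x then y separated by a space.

[9; 2,3,3,2,18] for √89; ℓ=5 ⇒ convergent index 9
step 0: (9, 1)  from 9·(1,0) + (0,1)
…
step 5: (9217, 977)  from 18·(500,53) + (217,23)
…
step 7: (66019, 6998)  from 3·(18934,2007) + (9217,977)
step 8: (216991, 23001)  from 3·(66019,6998) + (18934,2007)
step 9: (500001, 53000)  from 2·(216991,23001) + (66019,6998)
(x₁, y₁) = (500001, 53000);  500001² − 89·53000² = 1 ✓

500001 53000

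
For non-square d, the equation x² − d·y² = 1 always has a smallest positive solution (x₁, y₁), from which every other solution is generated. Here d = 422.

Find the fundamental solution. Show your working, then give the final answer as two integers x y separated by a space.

7022501 341850

d=422: √d = [20; 1,1,5,2,1,…,1,1,40] (ℓ=14, even), read p_13/q_13
k=0  a_k=20  p_k/q_k = 20/1
…
k=2  a_k=1  p_k/q_k = 41/2
…
k=4  a_k=2  p_k/q_k = 493/24
k=5  a_k=1  p_k/q_k = 719/35
…
k=7  a_k=20  p_k/q_k = 53719/2615
…
k=11  a_k=5  p_k/q_k = 3211821/156349
k=12  a_k=1  p_k/q_k = 3810680/185501
k=13  a_k=1  p_k/q_k = 7022501/341850
fundamental: x₁=7022501, y₁=341850  (since 49315520295001 − 422·116861422500 = 1)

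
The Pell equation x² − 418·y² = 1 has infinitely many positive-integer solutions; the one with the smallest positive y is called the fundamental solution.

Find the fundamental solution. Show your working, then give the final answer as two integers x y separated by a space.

√418 = [20; 2,4,20,4,2,40, …], period ℓ=6 (even) → k=5
k=0  a_k=20  p_k/q_k = 20/1
k=1  a_k=2  p_k/q_k = 41/2
k=2  a_k=4  p_k/q_k = 184/9
k=3  a_k=20  p_k/q_k = 3721/182
k=4  a_k=4  p_k/q_k = 15068/737
k=5  a_k=2  p_k/q_k = 33857/1656
→ (33857, 1656).  Check: 33857²=1146296449, 418·1656²=1146296448, difference 1.

33857 1656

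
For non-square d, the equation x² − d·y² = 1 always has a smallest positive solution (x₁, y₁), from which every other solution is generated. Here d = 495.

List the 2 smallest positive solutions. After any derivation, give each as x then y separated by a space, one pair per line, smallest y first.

d=495: √d = [22; 4,44] (ℓ=2, even), read p_1/q_1
i=0: a=22 ⇒ p=22, q=1
i=1: a=4 ⇒ p=89, q=4
→ (89, 4).  Check: 89²=7921, 495·4²=7920, difference 1.
(89+4√495)^2 = 15841 + 712√495

89 4
15841 712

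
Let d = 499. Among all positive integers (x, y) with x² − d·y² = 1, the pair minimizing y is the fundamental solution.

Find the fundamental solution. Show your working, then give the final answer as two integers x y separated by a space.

√499 = [22; 2,1,21,1,2,44, …], period ℓ=6 (even) → k=5
i=0: a=22 ⇒ p=22, q=1
…
i=4: a=1 ⇒ p=1519, q=68
i=5: a=2 ⇒ p=4490, q=201
(x₁, y₁) = (4490, 201);  4490² − 499·201² = 1 ✓

4490 201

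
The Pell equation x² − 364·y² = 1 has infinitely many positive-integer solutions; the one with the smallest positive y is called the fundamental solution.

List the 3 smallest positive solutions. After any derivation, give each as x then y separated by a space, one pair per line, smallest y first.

4954951 259710
49103078824801 2573700648420
486606699052048124551 25505121203178395130

[19; 12,1,2,3,1,8,1,3,2,1,12,38] for √364; ℓ=12 ⇒ convergent index 11
k=0  a_k=19  p_k/q_k = 19/1
k=1  a_k=12  p_k/q_k = 229/12
k=2  a_k=1  p_k/q_k = 248/13
k=3  a_k=2  p_k/q_k = 725/38
k=4  a_k=3  p_k/q_k = 2423/127
k=5  a_k=1  p_k/q_k = 3148/165
k=6  a_k=8  p_k/q_k = 27607/1447
k=7  a_k=1  p_k/q_k = 30755/1612
…
k=9  a_k=2  p_k/q_k = 270499/14178
k=10  a_k=1  p_k/q_k = 390371/20461
k=11  a_k=12  p_k/q_k = 4954951/259710
fundamental: x₁=4954951, y₁=259710  (since 24551539412401 − 364·67449284100 = 1)
(x_2, y_2) = (4954951·4954951 + 364·259710·259710, 4954951·259710 + 259710·4954951) = (49103078824801, 2573700648420)
(x_3, y_3) = (4954951·49103078824801 + 364·259710·2573700648420, 4954951·2573700648420 + 259710·49103078824801) = (486606699052048124551, 25505121203178395130)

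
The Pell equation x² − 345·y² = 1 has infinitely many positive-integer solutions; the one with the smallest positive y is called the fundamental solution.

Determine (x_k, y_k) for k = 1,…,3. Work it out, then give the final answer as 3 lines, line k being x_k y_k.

6761 364
91422241 4922008
1236211536041 66555391812

√345 = [18; 1,1,2,1,6,1,2,1,1,36, …], period ℓ=10 (even) → k=9
step 0: (18, 1)  from 18·(1,0) + (0,1)
step 1: (19, 1)  from 1·(18,1) + (1,0)
…
step 6: (1003, 54)  from 1·(873,47) + (130,7)
…
step 8: (3882, 209)  from 1·(2879,155) + (1003,54)
step 9: (6761, 364)  from 1·(3882,209) + (2879,155)
(x₁, y₁) = (6761, 364);  6761² − 345·364² = 1 ✓
(6761+364√345)^2 = 91422241 + 4922008√345
(6761+364√345)^3 = 1236211536041 + 66555391812√345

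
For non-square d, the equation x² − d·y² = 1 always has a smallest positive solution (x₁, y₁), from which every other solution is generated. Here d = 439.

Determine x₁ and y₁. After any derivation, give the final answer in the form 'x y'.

[20; 1,19,1,40] for √439; ℓ=4 ⇒ convergent index 3
step 0: (20, 1)  from 20·(1,0) + (0,1)
step 1: (21, 1)  from 1·(20,1) + (1,0)
step 2: (419, 20)  from 19·(21,1) + (20,1)
step 3: (440, 21)  from 1·(419,20) + (21,1)
(x₁, y₁) = (440, 21);  440² − 439·21² = 1 ✓

440 21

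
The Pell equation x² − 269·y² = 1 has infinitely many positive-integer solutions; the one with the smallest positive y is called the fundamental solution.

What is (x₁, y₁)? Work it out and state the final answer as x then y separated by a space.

√269 = [16; 2,2,32, …], period ℓ=3 (odd) → k=5
step 0: (16, 1)  from 16·(1,0) + (0,1)
step 1: (33, 2)  from 2·(16,1) + (1,0)
…
step 3: (2657, 162)  from 32·(82,5) + (33,2)
step 4: (5396, 329)  from 2·(2657,162) + (82,5)
step 5: (13449, 820)  from 2·(5396,329) + (2657,162)
→ (13449, 820).  Check: 13449²=180875601, 269·820²=180875600, difference 1.

13449 820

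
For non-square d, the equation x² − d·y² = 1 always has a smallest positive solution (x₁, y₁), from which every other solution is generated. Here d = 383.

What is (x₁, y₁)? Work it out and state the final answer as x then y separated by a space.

18768 959

√383 = [19; 1,1,3,19,3,1,1,38, …], period ℓ=8 (even) → k=7
i=0: a=19 ⇒ p=19, q=1
i=1: a=1 ⇒ p=20, q=1
i=2: a=1 ⇒ p=39, q=2
i=3: a=3 ⇒ p=137, q=7
…
i=5: a=3 ⇒ p=8063, q=412
i=6: a=1 ⇒ p=10705, q=547
i=7: a=1 ⇒ p=18768, q=959
→ (18768, 959).  Check: 18768²=352237824, 383·959²=352237823, difference 1.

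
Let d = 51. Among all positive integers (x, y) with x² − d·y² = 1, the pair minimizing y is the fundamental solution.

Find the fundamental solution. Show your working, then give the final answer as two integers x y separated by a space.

√51 → a₀=7, period (7,14); ℓ=2 even so k=1
k=0  a_k=7  p_k/q_k = 7/1
k=1  a_k=7  p_k/q_k = 50/7
fundamental: x₁=50, y₁=7  (since 2500 − 51·49 = 1)

50 7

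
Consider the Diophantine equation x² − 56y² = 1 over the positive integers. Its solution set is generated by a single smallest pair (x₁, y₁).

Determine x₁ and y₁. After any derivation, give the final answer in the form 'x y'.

15 2

[7; 2,14] for √56; ℓ=2 ⇒ convergent index 1
a_0=7:  p_0=7·1+0=7,  q_0=7·0+1=1
a_1=2:  p_1=2·7+1=15,  q_1=2·1+0=2
(x₁, y₁) = (15, 2);  15² − 56·2² = 1 ✓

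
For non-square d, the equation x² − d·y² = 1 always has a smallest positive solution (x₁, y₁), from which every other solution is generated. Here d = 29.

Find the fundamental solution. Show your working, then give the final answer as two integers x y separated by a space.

9801 1820

√29 = [5; 2,1,1,2,10, …], period ℓ=5 (odd) → k=9
i=0: a=5 ⇒ p=5, q=1
i=1: a=2 ⇒ p=11, q=2
…
i=3: a=1 ⇒ p=27, q=5
…
i=6: a=2 ⇒ p=1524, q=283
i=7: a=1 ⇒ p=2251, q=418
i=8: a=1 ⇒ p=3775, q=701
i=9: a=2 ⇒ p=9801, q=1820
fundamental: x₁=9801, y₁=1820  (since 96059601 − 29·3312400 = 1)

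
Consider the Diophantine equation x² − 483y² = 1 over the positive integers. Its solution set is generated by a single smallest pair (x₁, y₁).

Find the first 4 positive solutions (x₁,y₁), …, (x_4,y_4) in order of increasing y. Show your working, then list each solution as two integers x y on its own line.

d=483: √d = [21; 1,42] (ℓ=2, even), read p_1/q_1
step 0: (21, 1)  from 21·(1,0) + (0,1)
step 1: (22, 1)  from 1·(21,1) + (1,0)
(x₁, y₁) = (22, 1);  22² − 483·1² = 1 ✓
n=2: (22,1)∘(22,1) = (22·22+483·1·1, 22·1+1·22) = (967,44)
n=3: (967,44)∘(22,1) = (22·967+483·1·44, 22·44+1·967) = (42526,1935)
n=4: (42526,1935)∘(22,1) = (22·42526+483·1·1935, 22·1935+1·42526) = (1870177,85096)

22 1
967 44
42526 1935
1870177 85096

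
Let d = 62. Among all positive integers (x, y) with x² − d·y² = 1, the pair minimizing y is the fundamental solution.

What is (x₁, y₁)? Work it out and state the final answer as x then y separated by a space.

√62 = [7; 1,6,1,14, …], period ℓ=4 (even) → k=3
a_0=7:  p_0=7·1+0=7,  q_0=7·0+1=1
a_1=1:  p_1=1·7+1=8,  q_1=1·1+0=1
a_2=6:  p_2=6·8+7=55,  q_2=6·1+1=7
a_3=1:  p_3=1·55+8=63,  q_3=1·7+1=8
fundamental: x₁=63, y₁=8  (since 3969 − 62·64 = 1)

63 8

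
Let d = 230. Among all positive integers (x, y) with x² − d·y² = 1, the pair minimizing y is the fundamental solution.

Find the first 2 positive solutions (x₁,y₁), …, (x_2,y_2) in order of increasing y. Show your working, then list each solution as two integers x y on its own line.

91 6
16561 1092

√230 → a₀=15, period (6,30); ℓ=2 even so k=1
a_0=15:  p_0=15·1+0=15,  q_0=15·0+1=1
a_1=6:  p_1=6·15+1=91,  q_1=6·1+0=6
fundamental: x₁=91, y₁=6  (since 8281 − 230·36 = 1)
k=2:  x_2 = 91·91+230·6·6 = 16561,  y_2 = 91·6+6·91 = 1092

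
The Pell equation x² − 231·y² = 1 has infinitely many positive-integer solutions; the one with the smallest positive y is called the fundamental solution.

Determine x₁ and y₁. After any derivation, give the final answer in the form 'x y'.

√231 = [15; 5,30, …], period ℓ=2 (even) → k=1
k=0  a_k=15  p_k/q_k = 15/1
k=1  a_k=5  p_k/q_k = 76/5
fundamental: x₁=76, y₁=5  (since 5776 − 231·25 = 1)

76 5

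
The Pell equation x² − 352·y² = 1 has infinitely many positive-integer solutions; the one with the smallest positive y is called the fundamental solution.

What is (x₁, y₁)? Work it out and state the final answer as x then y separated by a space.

√352 = [18; 1,3,5,9,5,3,1,36, …], period ℓ=8 (even) → k=7
step 0: (18, 1)  from 18·(1,0) + (0,1)
step 1: (19, 1)  from 1·(18,1) + (1,0)
…
step 3: (394, 21)  from 5·(75,4) + (19,1)
step 4: (3621, 193)  from 9·(394,21) + (75,4)
…
step 6: (59118, 3151)  from 3·(18499,986) + (3621,193)
step 7: (77617, 4137)  from 1·(59118,3151) + (18499,986)
→ (77617, 4137).  Check: 77617²=6024398689, 352·4137²=6024398688, difference 1.

77617 4137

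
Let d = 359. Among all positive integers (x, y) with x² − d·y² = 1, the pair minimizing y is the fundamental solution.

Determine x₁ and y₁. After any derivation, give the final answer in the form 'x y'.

360 19

[18; 1,17,1,36] for √359; ℓ=4 ⇒ convergent index 3
step 0: (18, 1)  from 18·(1,0) + (0,1)
step 1: (19, 1)  from 1·(18,1) + (1,0)
step 2: (341, 18)  from 17·(19,1) + (18,1)
step 3: (360, 19)  from 1·(341,18) + (19,1)
→ (360, 19).  Check: 360²=129600, 359·19²=129599, difference 1.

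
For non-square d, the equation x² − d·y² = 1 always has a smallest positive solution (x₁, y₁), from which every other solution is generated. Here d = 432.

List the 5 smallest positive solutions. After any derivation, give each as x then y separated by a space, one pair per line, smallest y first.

[20; 1,3,1,1,1,3,1,40] for √432; ℓ=8 ⇒ convergent index 7
i=0: a=20 ⇒ p=20, q=1
…
i=6: a=3 ⇒ p=1060, q=51
i=7: a=1 ⇒ p=1351, q=65
fundamental: x₁=1351, y₁=65  (since 1825201 − 432·4225 = 1)
n=2: (1351,65)∘(1351,65) = (1351·1351+432·65·65, 1351·65+65·1351) = (3650401,175630)
n=3: (3650401,175630)∘(1351,65) = (1351·3650401+432·65·175630, 1351·175630+65·3650401) = (9863382151,474552195)
n=4: (9863382151,474552195)∘(1351,65) = (1351·9863382151+432·65·474552195, 1351·474552195+65·9863382151) = (26650854921601,1282239855260)
n=5: (26650854921601,1282239855260)∘(1351,65) = (1351·26650854921601+432·65·1282239855260, 1351·1282239855260+65·26650854921601) = (72010600134783751,3464611614360325)

1351 65
3650401 175630
9863382151 474552195
26650854921601 1282239855260
72010600134783751 3464611614360325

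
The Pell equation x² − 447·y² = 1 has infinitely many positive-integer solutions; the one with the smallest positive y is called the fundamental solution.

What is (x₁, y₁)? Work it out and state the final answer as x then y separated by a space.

148 7

[21; 7,42] for √447; ℓ=2 ⇒ convergent index 1
step 0: (21, 1)  from 21·(1,0) + (0,1)
step 1: (148, 7)  from 7·(21,1) + (1,0)
fundamental: x₁=148, y₁=7  (since 21904 − 447·49 = 1)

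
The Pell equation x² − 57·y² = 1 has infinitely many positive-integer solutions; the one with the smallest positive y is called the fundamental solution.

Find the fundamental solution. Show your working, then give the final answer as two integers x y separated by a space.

[7; 1,1,4,1,1,14] for √57; ℓ=6 ⇒ convergent index 5
k=0  a_k=7  p_k/q_k = 7/1
k=1  a_k=1  p_k/q_k = 8/1
k=2  a_k=1  p_k/q_k = 15/2
k=3  a_k=4  p_k/q_k = 68/9
k=4  a_k=1  p_k/q_k = 83/11
k=5  a_k=1  p_k/q_k = 151/20
(x₁, y₁) = (151, 20);  151² − 57·20² = 1 ✓

151 20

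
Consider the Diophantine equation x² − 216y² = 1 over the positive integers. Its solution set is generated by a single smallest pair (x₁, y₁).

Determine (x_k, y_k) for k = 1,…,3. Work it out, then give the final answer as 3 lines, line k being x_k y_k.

485 33
470449 32010
456335045 31049667

√216 = [14; 1,2,3,2,1,28, …], period ℓ=6 (even) → k=5
step 0: (14, 1)  from 14·(1,0) + (0,1)
step 1: (15, 1)  from 1·(14,1) + (1,0)
…
step 4: (338, 23)  from 2·(147,10) + (44,3)
step 5: (485, 33)  from 1·(338,23) + (147,10)
fundamental: x₁=485, y₁=33  (since 235225 − 216·1089 = 1)
(x_2, y_2) = (485·485 + 216·33·33, 485·33 + 33·485) = (470449, 32010)
(x_3, y_3) = (485·470449 + 216·33·32010, 485·32010 + 33·470449) = (456335045, 31049667)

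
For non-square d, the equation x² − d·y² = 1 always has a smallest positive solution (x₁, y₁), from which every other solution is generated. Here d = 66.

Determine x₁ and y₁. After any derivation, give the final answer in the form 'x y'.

[8; 8,16] for √66; ℓ=2 ⇒ convergent index 1
i=0: a=8 ⇒ p=8, q=1
i=1: a=8 ⇒ p=65, q=8
(x₁, y₁) = (65, 8);  65² − 66·8² = 1 ✓

65 8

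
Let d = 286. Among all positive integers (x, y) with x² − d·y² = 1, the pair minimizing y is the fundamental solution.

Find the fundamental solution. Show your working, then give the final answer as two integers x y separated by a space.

d=286: √d = [16; 1,10,3,3,2,3,3,10,1,32] (ℓ=10, even), read p_9/q_9
k=0  a_k=16  p_k/q_k = 16/1
…
k=2  a_k=10  p_k/q_k = 186/11
…
k=8  a_k=10  p_k/q_k = 512132/30283
k=9  a_k=1  p_k/q_k = 561835/33222
(x₁, y₁) = (561835, 33222);  561835² − 286·33222² = 1 ✓

561835 33222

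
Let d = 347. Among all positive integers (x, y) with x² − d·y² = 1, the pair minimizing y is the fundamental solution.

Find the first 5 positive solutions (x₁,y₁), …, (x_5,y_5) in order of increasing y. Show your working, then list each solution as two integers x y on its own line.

d=347: √d = [18; 1,1,1,2,4,…,1,1,36] (ℓ=14, even), read p_13/q_13
a_0=18:  p_0=18·1+0=18,  q_0=18·0+1=1
…
a_2=1:  p_2=1·19+18=37,  q_2=1·1+1=2
…
a_4=2:  p_4=2·56+37=149,  q_4=2·3+2=8
a_5=4:  p_5=4·149+56=652,  q_5=4·8+3=35
a_6=1:  p_6=1·652+149=801,  q_6=1·35+8=43
a_7=17:  p_7=17·801+652=14269,  q_7=17·43+35=766
a_8=1:  p_8=1·14269+801=15070,  q_8=1·766+43=809
a_9=4:  p_9=4·15070+14269=74549,  q_9=4·809+766=4002
a_10=2:  p_10=2·74549+15070=164168,  q_10=2·4002+809=8813
a_11=1:  p_11=1·164168+74549=238717,  q_11=1·8813+4002=12815
a_12=1:  p_12=1·238717+164168=402885,  q_12=1·12815+8813=21628
a_13=1:  p_13=1·402885+238717=641602,  q_13=1·21628+12815=34443
(x₁, y₁) = (641602, 34443);  641602² − 347·34443² = 1 ✓
n=2: (641602,34443)∘(641602,34443) = (641602·641602+347·34443·34443, 641602·34443+34443·641602) = (823306252807,44197395372)
n=3: (823306252807,44197395372)∘(641602,34443) = (641602·823306252807+347·34443·44197395372, 641602·44197395372+34443·823306252807) = (1056469876826312026,56714274530897445)
n=4: (1056469876826312026,56714274530897445)∘(641602,34443) = (641602·1056469876826312026+347·34443·56714274530897445, 641602·56714274530897445+34443·1056469876826312026) = (1355666371822207590758497,72775983935101527618408)
n=5: (1355666371822207590758497,72775983935101527618408)∘(641602,34443) = (641602·1355666371822207590758497+347·34443·72775983935101527618408, 641602·72775983935101527618408+34443·1355666371822207590758497) = (1739596510986687599414840072362,93386433689401306371520721787)

641602 34443
823306252807 44197395372
1056469876826312026 56714274530897445
1355666371822207590758497 72775983935101527618408
1739596510986687599414840072362 93386433689401306371520721787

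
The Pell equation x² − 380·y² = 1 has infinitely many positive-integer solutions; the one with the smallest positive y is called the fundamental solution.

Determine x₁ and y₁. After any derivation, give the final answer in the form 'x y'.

39 2

√380 = [19; 2,38, …], period ℓ=2 (even) → k=1
a_0=19:  p_0=19·1+0=19,  q_0=19·0+1=1
a_1=2:  p_1=2·19+1=39,  q_1=2·1+0=2
(x₁, y₁) = (39, 2);  39² − 380·2² = 1 ✓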